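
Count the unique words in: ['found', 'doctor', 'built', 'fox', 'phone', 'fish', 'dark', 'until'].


Listing all tokens and tracking unique types:
  Token 1: 'found' -> NEW (unique so far: 1)
  Token 2: 'doctor' -> NEW (unique so far: 2)
  Token 3: 'built' -> NEW (unique so far: 3)
  Token 4: 'fox' -> NEW (unique so far: 4)
  Token 5: 'phone' -> NEW (unique so far: 5)
  Token 6: 'fish' -> NEW (unique so far: 6)
  Token 7: 'dark' -> NEW (unique so far: 7)
  Token 8: 'until' -> NEW (unique so far: 8)
Unique types: ('built', 'dark', 'doctor', 'fish', 'found', 'fox', 'phone', 'until')
Vocabulary size: 8

8


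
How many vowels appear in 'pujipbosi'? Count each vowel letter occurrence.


Scanning each character of 'pujipbosi':
  Position 1: 'p' -> consonant (running count: 0)
  Position 2: 'u' -> vowel (running count: 1)
  Position 3: 'j' -> consonant (running count: 1)
  Position 4: 'i' -> vowel (running count: 2)
  Position 5: 'p' -> consonant (running count: 2)
  Position 6: 'b' -> consonant (running count: 2)
  Position 7: 'o' -> vowel (running count: 3)
  Position 8: 's' -> consonant (running count: 3)
  Position 9: 'i' -> vowel (running count: 4)
Total vowels: 4

4


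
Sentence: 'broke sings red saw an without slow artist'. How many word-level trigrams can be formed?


Word trigrams from [8] words:
  Trigram 1: (broke sings red)
  Trigram 2: (sings red saw)
  Trigram 3: (red saw an)
  Trigram 4: (saw an without)
  Trigram 5: (an without slow)
  Trigram 6: (without slow artist)
Total word trigrams: 8 - 2 = 6

6


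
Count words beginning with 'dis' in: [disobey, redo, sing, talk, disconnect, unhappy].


Checking each word for prefix 'dis':
  'disobey' -> YES, starts with 'dis' (count: 1)
  'redo' -> no (count: 1)
  'sing' -> no (count: 1)
  'talk' -> no (count: 1)
  'disconnect' -> YES, starts with 'dis' (count: 2)
  'unhappy' -> no (count: 2)
Total with prefix 'dis': 2

2


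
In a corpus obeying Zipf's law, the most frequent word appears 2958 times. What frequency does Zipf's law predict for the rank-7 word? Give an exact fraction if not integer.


Zipf's law: freq(rank) = f1 / rank
f1 = 2958, rank = 7
freq = 2958 / 7
GCD(2958, 7) = 1
Simplified: 2958/7

2958/7


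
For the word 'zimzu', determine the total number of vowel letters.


Scanning each character of 'zimzu':
  Position 1: 'z' -> consonant (running count: 0)
  Position 2: 'i' -> vowel (running count: 1)
  Position 3: 'm' -> consonant (running count: 1)
  Position 4: 'z' -> consonant (running count: 1)
  Position 5: 'u' -> vowel (running count: 2)
Total vowels: 2

2


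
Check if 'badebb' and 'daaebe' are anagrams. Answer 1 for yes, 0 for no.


Sort characters of 'badebb': 'abbbde'
Sort characters of 'daaebe': 'aabdee'
Sorted forms differ -> they are NOT anagrams
Result: 0

0


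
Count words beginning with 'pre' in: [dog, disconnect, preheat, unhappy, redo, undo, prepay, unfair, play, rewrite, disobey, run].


Checking each word for prefix 'pre':
  'dog' -> no (count: 0)
  'disconnect' -> no (count: 0)
  'preheat' -> YES, starts with 'pre' (count: 1)
  'unhappy' -> no (count: 1)
  'redo' -> no (count: 1)
  'undo' -> no (count: 1)
  'prepay' -> YES, starts with 'pre' (count: 2)
  'unfair' -> no (count: 2)
  'play' -> no (count: 2)
  'rewrite' -> no (count: 2)
  'disobey' -> no (count: 2)
  'run' -> no (count: 2)
Total with prefix 'pre': 2

2


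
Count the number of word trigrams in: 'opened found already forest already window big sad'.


Word trigrams from [8] words:
  Trigram 1: (opened found already)
  Trigram 2: (found already forest)
  Trigram 3: (already forest already)
  Trigram 4: (forest already window)
  Trigram 5: (already window big)
  Trigram 6: (window big sad)
Total word trigrams: 8 - 2 = 6

6


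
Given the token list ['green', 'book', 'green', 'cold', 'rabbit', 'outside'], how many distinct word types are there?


Listing all tokens and tracking unique types:
  Token 1: 'green' -> NEW (unique so far: 1)
  Token 2: 'book' -> NEW (unique so far: 2)
  Token 3: 'green' -> duplicate (unique so far: 2)
  Token 4: 'cold' -> NEW (unique so far: 3)
  Token 5: 'rabbit' -> NEW (unique so far: 4)
  Token 6: 'outside' -> NEW (unique so far: 5)
Unique types: ('book', 'cold', 'green', 'outside', 'rabbit')
Vocabulary size: 5

5


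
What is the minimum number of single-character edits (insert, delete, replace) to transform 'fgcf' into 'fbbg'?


Building DP table for s1='fgcf' (len 4) and s2='fbbg' (len 4):
       f  b  b  g
    0  1  2  3  4
  f 1  0  1  2  3
  g 2  1  1  2  2
  c 3  2  2  2  3
  f 4  3  3  3  3
Edit distance = dp[4][4] = 3

3


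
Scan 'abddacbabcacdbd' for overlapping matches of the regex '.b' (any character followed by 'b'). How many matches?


Pattern: .b means any character followed by 'b'.
Scanning 'abddacbabcacdbd' position-by-position:
  Pos 0: window 'ab' -> MATCH
  Pos 1: window 'bd' -> no
  Pos 2: window 'dd' -> no
  Pos 3: window 'da' -> no
  Pos 4: window 'ac' -> no
  Pos 5: window 'cb' -> MATCH
  Pos 6: window 'ba' -> no
  Pos 7: window 'ab' -> MATCH
  Pos 8: window 'bc' -> no
  Pos 9: window 'ca' -> no
  Pos 10: window 'ac' -> no
  Pos 11: window 'cd' -> no
  Pos 12: window 'db' -> MATCH
  Pos 13: window 'bd' -> no
  Pos 14: window 'd' -> no
Total matches: 4

4


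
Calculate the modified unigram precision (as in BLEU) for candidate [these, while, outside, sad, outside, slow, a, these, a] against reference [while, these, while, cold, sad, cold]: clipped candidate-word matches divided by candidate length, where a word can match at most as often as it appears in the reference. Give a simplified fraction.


Reference word counts: {'cold': 2, 'sad': 1, 'these': 1, 'while': 2}
Checking each candidate word (with clipping):
  'these' -> in reference (ref count 1, used 1/1) -> match (matches: 1)
  'while' -> in reference (ref count 2, used 1/2) -> match (matches: 2)
  'outside' -> not in reference -> no match (matches: 2)
  'sad' -> in reference (ref count 1, used 1/1) -> match (matches: 3)
  'outside' -> not in reference -> no match (matches: 3)
  'slow' -> not in reference -> no match (matches: 3)
  'a' -> not in reference -> no match (matches: 3)
  'these' -> ref count 1 already used up (1/1) -> clipped, no match (matches: 3)
  'a' -> not in reference -> no match (matches: 3)
Clipped matches: 3, Candidate length: 9
Precision = 3/9 = 1/3

1/3


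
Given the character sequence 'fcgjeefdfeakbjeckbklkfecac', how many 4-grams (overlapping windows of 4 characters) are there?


String 'fcgjeefdfeakbjeckbklkfecac' has length L = 26.
Number of overlapping n-grams = L - n + 1
Substituting: 26 - 4 + 1 = 23

23


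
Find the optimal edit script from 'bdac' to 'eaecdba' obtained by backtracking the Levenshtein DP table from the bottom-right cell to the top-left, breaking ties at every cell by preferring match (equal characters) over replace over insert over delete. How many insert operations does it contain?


Edit distance = 6. Backtracking from cell (4, 7) with preference match > replace > insert > delete,
then listing the resulting alignment 'bdac' -> 'eaecdba' left to right:
  Step 1: insert 'e' [insertion #1]
  Step 2: insert 'a' [insertion #2]
  Step 3: insert 'e' [insertion #3]
  Step 4: replace b->c
  Step 5: keep 'd'
  Step 6: replace a->b
  Step 7: replace c->a
Total insertions: 3

3


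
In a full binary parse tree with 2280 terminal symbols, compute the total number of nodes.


Leaf nodes (terminals): 2280
Internal nodes = n - 1 = 2280 - 1 = 2279
Total = leaves + internal = 2280 + 2279 = 4559

4559


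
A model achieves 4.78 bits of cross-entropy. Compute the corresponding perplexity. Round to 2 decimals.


Perplexity formula: PP = 2^H
H = 4.78
PP = 2^4.78
Decompose: 2^4.78 = 2^4 * 2^0.78
2^4 = 16, 2^0.78 ~ 1.7171309
PP ~ 16 * 1.7171309 = 27.4740944
Rounded to 2 decimals: 27.47

27.47


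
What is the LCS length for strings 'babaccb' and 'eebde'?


DP table for LCS of 'babaccb' and 'eebde':
       e  e  b  d  e
    0  0  0  0  0  0
  b 0  0  0  1  1  1
  a 0  0  0  1  1  1
  b 0  0  0  1  1  1
  a 0  0  0  1  1  1
  c 0  0  0  1  1  1
  c 0  0  0  1  1  1
  b 0  0  0  1  1  1
LCS: 'b'
LCS length = 1

1


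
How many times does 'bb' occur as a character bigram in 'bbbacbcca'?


Scanning 'bbbacbcca' for bigram 'bb':
  Position 0: 'bb' -> MATCH
  Position 1: 'bb' -> MATCH
  Position 2: 'ba' -> no
  Position 3: 'ac' -> no
  Position 4: 'cb' -> no
  Position 5: 'bc' -> no
  Position 6: 'cc' -> no
  Position 7: 'ca' -> no
Total matches: 2

2


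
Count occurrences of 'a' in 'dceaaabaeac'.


Scanning 'dceaaabaeac' for 'a':
  Position 3: 'a' -> MATCH (count: 1)
  Position 4: 'a' -> MATCH (count: 2)
  Position 5: 'a' -> MATCH (count: 3)
  Position 7: 'a' -> MATCH (count: 4)
  Position 9: 'a' -> MATCH (count: 5)
Total occurrences of 'a': 5

5


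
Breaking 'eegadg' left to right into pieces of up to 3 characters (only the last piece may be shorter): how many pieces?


'eegadg' has 6 characters.
Chunking with max size 3:
  Chunk 1: 'eeg' (positions 0-2)
  Chunk 2: 'adg' (positions 3-5)
Total chunks: ceil(6 / 3) = 2

2


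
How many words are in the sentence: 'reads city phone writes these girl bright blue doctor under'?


Counting words by splitting on spaces:
  Word 1: 'reads'
  Word 2: 'city'
  Word 3: 'phone'
  Word 4: 'writes'
  Word 5: 'these'
  Word 6: 'girl'
  Word 7: 'bright'
  Word 8: 'blue'
  Word 9: 'doctor'
  Word 10: 'under'
Total words: 10

10


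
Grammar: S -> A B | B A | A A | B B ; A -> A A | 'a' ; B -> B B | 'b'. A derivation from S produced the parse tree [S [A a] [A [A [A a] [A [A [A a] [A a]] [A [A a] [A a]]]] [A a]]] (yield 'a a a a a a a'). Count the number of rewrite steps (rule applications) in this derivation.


Every bracketed nonterminal node [X ...] in the tree is produced by exactly one rule application.
Reading the tree off as a leftmost derivation:
  Step 1: S  =>  A A   (applied S -> A A)
  Step 2: A A  =>  a A   (applied A -> a)
  Step 3: a A  =>  a A A   (applied A -> A A)
  Step 4: a A A  =>  a A A A   (applied A -> A A)
  Step 5: a A A A  =>  a a A A   (applied A -> a)
  Step 6: a a A A  =>  a a A A A   (applied A -> A A)
  Step 7: a a A A A  =>  a a A A A A   (applied A -> A A)
  Step 8: a a A A A A  =>  a a a A A A   (applied A -> a)
  Step 9: a a a A A A  =>  a a a a A A   (applied A -> a)
  Step 10: a a a a A A  =>  a a a a A A A   (applied A -> A A)
  Step 11: a a a a A A A  =>  a a a a a A A   (applied A -> a)
  Step 12: a a a a a A A  =>  a a a a a a A   (applied A -> a)
  Step 13: a a a a a a A  =>  a a a a a a a   (applied A -> a)
Final yield: a a a a a a a
Total rewrite steps: 13

13


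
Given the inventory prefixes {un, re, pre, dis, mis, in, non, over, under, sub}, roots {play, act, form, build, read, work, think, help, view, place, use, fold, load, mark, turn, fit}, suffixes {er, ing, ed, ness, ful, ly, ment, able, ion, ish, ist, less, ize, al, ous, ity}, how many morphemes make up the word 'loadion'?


Segmenting 'loadion' against the inventory:
  'load' -> root (morpheme 1)
  'ion' -> suffix (morpheme 2)
Total morphemes: 2

2


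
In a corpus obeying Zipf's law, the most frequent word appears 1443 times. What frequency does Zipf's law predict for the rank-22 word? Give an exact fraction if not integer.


Zipf's law: freq(rank) = f1 / rank
f1 = 1443, rank = 22
freq = 1443 / 22
GCD(1443, 22) = 1
Simplified: 1443/22

1443/22


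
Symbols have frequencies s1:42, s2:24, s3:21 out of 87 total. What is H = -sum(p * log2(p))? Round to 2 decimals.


Computing entropy H = -sum(p_i * log2(p_i)):
  s1: p = 42/87 = 0.4828, -p*log2(p) = 0.5072
  s2: p = 24/87 = 0.2759, -p*log2(p) = 0.5125
  s3: p = 21/87 = 0.2414, -p*log2(p) = 0.4950
H = sum of terms = 1.5147
Rounded to 2 decimals: 1.51

1.51


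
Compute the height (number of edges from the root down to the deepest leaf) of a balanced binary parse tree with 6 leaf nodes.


In a balanced binary tree with n leaves the deepest leaf is ceil(log2(n)) edges below the root.
log2(6) = 2.5850
ceil(2.5850) = 3
height (edges) = 3

3


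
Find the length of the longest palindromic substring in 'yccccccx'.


Scanning 'yccccccx' for palindromic substrings.
Substring at positions 1-6: 'cccccc'.
Check: reverse('cccccc') = 'cccccc' -> palindrome confirmed.
Neighbouring characters ('y' / 'x') break symmetry, so it cannot extend further.
No longer palindromic substring exists; longest length = 6

6


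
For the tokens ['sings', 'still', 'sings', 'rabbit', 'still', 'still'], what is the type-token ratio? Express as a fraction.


Tokens: 6
Unique types: ('rabbit', 'sings', 'still') = 3
TTR = 3/6
Simplify: divide both by 3 -> 1/2
TTR = 1/2

1/2


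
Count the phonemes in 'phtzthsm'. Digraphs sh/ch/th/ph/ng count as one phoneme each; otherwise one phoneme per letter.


Parsing 'phtzthsm' greedily, digraphs first:
  'ph' -> digraph (1 consonant phoneme) (phonemes so far: 1)
  't' -> consonant phoneme (phonemes so far: 2)
  'z' -> consonant phoneme (phonemes so far: 3)
  'th' -> digraph (1 consonant phoneme) (phonemes so far: 4)
  's' -> consonant phoneme (phonemes so far: 5)
  'm' -> consonant phoneme (phonemes so far: 6)
Total phonemes: 6

6


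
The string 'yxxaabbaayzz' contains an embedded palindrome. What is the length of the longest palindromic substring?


Scanning 'yxxaabbaayzz' for palindromic substrings.
Substring at positions 3-8: 'aabbaa'.
Check: reverse('aabbaa') = 'aabbaa' -> palindrome confirmed.
Neighbouring characters ('x' / 'y') break symmetry, so it cannot extend further.
No longer palindromic substring exists; longest length = 6

6


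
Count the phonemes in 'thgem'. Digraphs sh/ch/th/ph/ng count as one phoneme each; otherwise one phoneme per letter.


Parsing 'thgem' greedily, digraphs first:
  'th' -> digraph (1 consonant phoneme) (phonemes so far: 1)
  'g' -> consonant phoneme (phonemes so far: 2)
  'e' -> vowel phoneme (phonemes so far: 3)
  'm' -> consonant phoneme (phonemes so far: 4)
Total phonemes: 4

4


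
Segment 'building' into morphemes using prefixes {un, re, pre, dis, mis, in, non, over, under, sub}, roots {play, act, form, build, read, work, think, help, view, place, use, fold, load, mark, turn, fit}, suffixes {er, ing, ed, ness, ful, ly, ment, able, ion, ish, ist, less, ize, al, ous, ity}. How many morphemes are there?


Segmenting 'building' against the inventory:
  'build' -> root (morpheme 1)
  'ing' -> suffix (morpheme 2)
Total morphemes: 2

2


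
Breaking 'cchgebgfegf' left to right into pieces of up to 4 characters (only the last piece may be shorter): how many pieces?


'cchgebgfegf' has 11 characters.
Chunking with max size 4:
  Chunk 1: 'cchg' (positions 0-3)
  Chunk 2: 'ebgf' (positions 4-7)
  Chunk 3: 'egf' (positions 8-10)
Total chunks: ceil(11 / 4) = 3

3


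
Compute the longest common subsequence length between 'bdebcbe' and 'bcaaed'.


DP table for LCS of 'bdebcbe' and 'bcaaed':
       b  c  a  a  e  d
    0  0  0  0  0  0  0
  b 0  1  1  1  1  1  1
  d 0  1  1  1  1  1  2
  e 0  1  1  1  1  2  2
  b 0  1  1  1  1  2  2
  c 0  1  2  2  2  2  2
  b 0  1  2  2  2  2  2
  e 0  1  2  2  2  3  3
LCS: 'bce'
LCS length = 3

3


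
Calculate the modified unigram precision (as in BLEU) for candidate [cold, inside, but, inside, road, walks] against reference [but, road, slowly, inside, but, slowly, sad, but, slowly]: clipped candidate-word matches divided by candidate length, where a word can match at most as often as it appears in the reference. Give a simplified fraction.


Reference word counts: {'but': 3, 'inside': 1, 'road': 1, 'sad': 1, 'slowly': 3}
Checking each candidate word (with clipping):
  'cold' -> not in reference -> no match (matches: 0)
  'inside' -> in reference (ref count 1, used 1/1) -> match (matches: 1)
  'but' -> in reference (ref count 3, used 1/3) -> match (matches: 2)
  'inside' -> ref count 1 already used up (1/1) -> clipped, no match (matches: 2)
  'road' -> in reference (ref count 1, used 1/1) -> match (matches: 3)
  'walks' -> not in reference -> no match (matches: 3)
Clipped matches: 3, Candidate length: 6
Precision = 3/6 = 1/2

1/2


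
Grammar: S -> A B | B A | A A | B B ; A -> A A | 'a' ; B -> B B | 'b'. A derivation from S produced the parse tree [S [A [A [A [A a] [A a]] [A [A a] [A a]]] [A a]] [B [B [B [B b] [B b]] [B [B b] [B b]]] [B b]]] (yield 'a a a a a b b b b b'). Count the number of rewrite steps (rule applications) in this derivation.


Every bracketed nonterminal node [X ...] in the tree is produced by exactly one rule application.
Reading the tree off as a leftmost derivation:
  Step 1: S  =>  A B   (applied S -> A B)
  Step 2: A B  =>  A A B   (applied A -> A A)
  Step 3: A A B  =>  A A A B   (applied A -> A A)
  Step 4: A A A B  =>  A A A A B   (applied A -> A A)
  Step 5: A A A A B  =>  a A A A B   (applied A -> a)
  Step 6: a A A A B  =>  a a A A B   (applied A -> a)
  Step 7: a a A A B  =>  a a A A A B   (applied A -> A A)
  Step 8: a a A A A B  =>  a a a A A B   (applied A -> a)
  Step 9: a a a A A B  =>  a a a a A B   (applied A -> a)
  Step 10: a a a a A B  =>  a a a a a B   (applied A -> a)
  Step 11: a a a a a B  =>  a a a a a B B   (applied B -> B B)
  Step 12: a a a a a B B  =>  a a a a a B B B   (applied B -> B B)
  Step 13: a a a a a B B B  =>  a a a a a B B B B   (applied B -> B B)
  Step 14: a a a a a B B B B  =>  a a a a a b B B B   (applied B -> b)
  Step 15: a a a a a b B B B  =>  a a a a a b b B B   (applied B -> b)
  Step 16: a a a a a b b B B  =>  a a a a a b b B B B   (applied B -> B B)
  Step 17: a a a a a b b B B B  =>  a a a a a b b b B B   (applied B -> b)
  Step 18: a a a a a b b b B B  =>  a a a a a b b b b B   (applied B -> b)
  Step 19: a a a a a b b b b B  =>  a a a a a b b b b b   (applied B -> b)
Final yield: a a a a a b b b b b
Total rewrite steps: 19

19


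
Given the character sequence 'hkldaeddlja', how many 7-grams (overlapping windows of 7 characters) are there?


String 'hkldaeddlja' has length L = 11.
Number of overlapping n-grams = L - n + 1
Substituting: 11 - 7 + 1 = 5

5


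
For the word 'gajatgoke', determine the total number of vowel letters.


Scanning each character of 'gajatgoke':
  Position 1: 'g' -> consonant (running count: 0)
  Position 2: 'a' -> vowel (running count: 1)
  Position 3: 'j' -> consonant (running count: 1)
  Position 4: 'a' -> vowel (running count: 2)
  Position 5: 't' -> consonant (running count: 2)
  Position 6: 'g' -> consonant (running count: 2)
  Position 7: 'o' -> vowel (running count: 3)
  Position 8: 'k' -> consonant (running count: 3)
  Position 9: 'e' -> vowel (running count: 4)
Total vowels: 4

4


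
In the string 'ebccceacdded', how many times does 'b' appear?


Scanning 'ebccceacdded' for 'b':
  Position 1: 'b' -> MATCH (count: 1)
Total occurrences of 'b': 1

1


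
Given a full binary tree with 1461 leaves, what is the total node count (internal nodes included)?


Leaf nodes (terminals): 1461
Internal nodes = n - 1 = 1461 - 1 = 1460
Total = leaves + internal = 1461 + 1460 = 2921

2921


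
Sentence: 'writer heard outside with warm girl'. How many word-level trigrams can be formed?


Word trigrams from [6] words:
  Trigram 1: (writer heard outside)
  Trigram 2: (heard outside with)
  Trigram 3: (outside with warm)
  Trigram 4: (with warm girl)
Total word trigrams: 6 - 2 = 4

4


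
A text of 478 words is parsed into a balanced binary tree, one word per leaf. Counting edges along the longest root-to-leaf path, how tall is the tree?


In a balanced binary tree with n leaves the deepest leaf is ceil(log2(n)) edges below the root.
log2(478) = 8.9009
ceil(8.9009) = 9
height (edges) = 9

9


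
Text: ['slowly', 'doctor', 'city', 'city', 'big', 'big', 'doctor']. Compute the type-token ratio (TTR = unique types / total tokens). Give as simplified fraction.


Tokens: 7
Unique types: ('big', 'city', 'doctor', 'slowly') = 4
TTR = 4/7
Already in lowest terms.

4/7


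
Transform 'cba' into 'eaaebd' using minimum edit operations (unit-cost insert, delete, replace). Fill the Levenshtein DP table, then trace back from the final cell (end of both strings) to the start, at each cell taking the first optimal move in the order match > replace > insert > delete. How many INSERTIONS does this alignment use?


Edit distance = 5. Backtracking from cell (3, 6) with preference match > replace > insert > delete,
then listing the resulting alignment 'cba' -> 'eaaebd' left to right:
  Step 1: insert 'e' [insertion #1]
  Step 2: insert 'a' [insertion #2]
  Step 3: insert 'a' [insertion #3]
  Step 4: replace c->e
  Step 5: keep 'b'
  Step 6: replace a->d
Total insertions: 3

3


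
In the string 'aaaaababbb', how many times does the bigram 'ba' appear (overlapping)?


Scanning 'aaaaababbb' for bigram 'ba':
  Position 0: 'aa' -> no
  Position 1: 'aa' -> no
  Position 2: 'aa' -> no
  Position 3: 'aa' -> no
  Position 4: 'ab' -> no
  Position 5: 'ba' -> MATCH
  Position 6: 'ab' -> no
  Position 7: 'bb' -> no
  Position 8: 'bb' -> no
Total matches: 1

1


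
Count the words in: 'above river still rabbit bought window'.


Counting words by splitting on spaces:
  Word 1: 'above'
  Word 2: 'river'
  Word 3: 'still'
  Word 4: 'rabbit'
  Word 5: 'bought'
  Word 6: 'window'
Total words: 6

6


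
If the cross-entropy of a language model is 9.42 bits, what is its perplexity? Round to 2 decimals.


Perplexity formula: PP = 2^H
H = 9.42
PP = 2^9.42
Decompose: 2^9.42 = 2^9 * 2^0.42
2^9 = 512, 2^0.42 ~ 1.3379276
PP ~ 512 * 1.3379276 = 685.0189312
Rounded to 2 decimals: 685.02

685.02


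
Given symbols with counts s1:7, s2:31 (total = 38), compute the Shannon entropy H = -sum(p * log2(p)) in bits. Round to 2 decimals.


Computing entropy H = -sum(p_i * log2(p_i)):
  s1: p = 7/38 = 0.1842, -p*log2(p) = 0.4496
  s2: p = 31/38 = 0.8158, -p*log2(p) = 0.2396
H = sum of terms = 0.6892
Rounded to 2 decimals: 0.69

0.69


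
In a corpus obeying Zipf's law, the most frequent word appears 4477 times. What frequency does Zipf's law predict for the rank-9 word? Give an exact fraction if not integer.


Zipf's law: freq(rank) = f1 / rank
f1 = 4477, rank = 9
freq = 4477 / 9
GCD(4477, 9) = 1
Simplified: 4477/9

4477/9


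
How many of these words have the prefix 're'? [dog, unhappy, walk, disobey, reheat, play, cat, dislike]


Checking each word for prefix 're':
  'dog' -> no (count: 0)
  'unhappy' -> no (count: 0)
  'walk' -> no (count: 0)
  'disobey' -> no (count: 0)
  'reheat' -> YES, starts with 're' (count: 1)
  'play' -> no (count: 1)
  'cat' -> no (count: 1)
  'dislike' -> no (count: 1)
Total with prefix 're': 1

1


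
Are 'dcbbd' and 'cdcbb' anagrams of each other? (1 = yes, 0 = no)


Sort characters of 'dcbbd': 'bbcdd'
Sort characters of 'cdcbb': 'bbccd'
Sorted forms differ -> they are NOT anagrams
Result: 0

0


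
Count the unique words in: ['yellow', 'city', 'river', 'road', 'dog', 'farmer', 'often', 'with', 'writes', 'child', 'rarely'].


Listing all tokens and tracking unique types:
  Token 1: 'yellow' -> NEW (unique so far: 1)
  Token 2: 'city' -> NEW (unique so far: 2)
  Token 3: 'river' -> NEW (unique so far: 3)
  Token 4: 'road' -> NEW (unique so far: 4)
  Token 5: 'dog' -> NEW (unique so far: 5)
  Token 6: 'farmer' -> NEW (unique so far: 6)
  Token 7: 'often' -> NEW (unique so far: 7)
  Token 8: 'with' -> NEW (unique so far: 8)
  Token 9: 'writes' -> NEW (unique so far: 9)
  Token 10: 'child' -> NEW (unique so far: 10)
  Token 11: 'rarely' -> NEW (unique so far: 11)
Unique types: ('child', 'city', 'dog', 'farmer', 'often', 'rarely', 'river', 'road', 'with', 'writes', 'yellow')
Vocabulary size: 11

11


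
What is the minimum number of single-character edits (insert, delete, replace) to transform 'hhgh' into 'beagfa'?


Building DP table for s1='hhgh' (len 4) and s2='beagfa' (len 6):
       b  e  a  g  f  a
    0  1  2  3  4  5  6
  h 1  1  2  3  4  5  6
  h 2  2  2  3  4  5  6
  g 3  3  3  3  3  4  5
  h 4  4  4  4  4  4  5
Edit distance = dp[4][6] = 5

5


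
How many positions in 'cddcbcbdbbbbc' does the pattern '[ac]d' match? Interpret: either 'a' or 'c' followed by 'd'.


Pattern: [ac]d means either 'a' or 'c' followed by 'd'.
Scanning 'cddcbcbdbbbbc' position-by-position:
  Pos 0: window 'cd' -> MATCH
  Pos 1: window 'dd' -> no
  Pos 2: window 'dc' -> no
  Pos 3: window 'cb' -> no
  Pos 4: window 'bc' -> no
  Pos 5: window 'cb' -> no
  Pos 6: window 'bd' -> no
  Pos 7: window 'db' -> no
  Pos 8: window 'bb' -> no
  Pos 9: window 'bb' -> no
  Pos 10: window 'bb' -> no
  Pos 11: window 'bc' -> no
  Pos 12: window 'c' -> no
Total matches: 1

1


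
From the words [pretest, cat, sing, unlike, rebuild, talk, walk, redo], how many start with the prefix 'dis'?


Checking each word for prefix 'dis':
  'pretest' -> no (count: 0)
  'cat' -> no (count: 0)
  'sing' -> no (count: 0)
  'unlike' -> no (count: 0)
  'rebuild' -> no (count: 0)
  'talk' -> no (count: 0)
  'walk' -> no (count: 0)
  'redo' -> no (count: 0)
Total with prefix 'dis': 0

0


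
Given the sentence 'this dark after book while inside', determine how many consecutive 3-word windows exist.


Word trigrams from [6] words:
  Trigram 1: (this dark after)
  Trigram 2: (dark after book)
  Trigram 3: (after book while)
  Trigram 4: (book while inside)
Total word trigrams: 6 - 2 = 4

4


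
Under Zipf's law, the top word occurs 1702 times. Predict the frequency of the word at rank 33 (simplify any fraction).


Zipf's law: freq(rank) = f1 / rank
f1 = 1702, rank = 33
freq = 1702 / 33
GCD(1702, 33) = 1
Simplified: 1702/33

1702/33


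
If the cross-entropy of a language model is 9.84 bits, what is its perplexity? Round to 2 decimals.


Perplexity formula: PP = 2^H
H = 9.84
PP = 2^9.84
Decompose: 2^9.84 = 2^9 * 2^0.84
2^9 = 512, 2^0.84 ~ 1.7900501
PP ~ 512 * 1.7900501 = 916.5056512
Rounded to 2 decimals: 916.51

916.51


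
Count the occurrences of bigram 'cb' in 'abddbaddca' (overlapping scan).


Scanning 'abddbaddca' for bigram 'cb':
  Position 0: 'ab' -> no
  Position 1: 'bd' -> no
  Position 2: 'dd' -> no
  Position 3: 'db' -> no
  Position 4: 'ba' -> no
  Position 5: 'ad' -> no
  Position 6: 'dd' -> no
  Position 7: 'dc' -> no
  Position 8: 'ca' -> no
Total matches: 0

0


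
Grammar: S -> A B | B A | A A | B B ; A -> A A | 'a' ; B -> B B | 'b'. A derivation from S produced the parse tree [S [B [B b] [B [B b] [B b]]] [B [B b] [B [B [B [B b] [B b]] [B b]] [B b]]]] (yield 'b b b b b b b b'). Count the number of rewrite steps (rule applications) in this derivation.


Every bracketed nonterminal node [X ...] in the tree is produced by exactly one rule application.
Reading the tree off as a leftmost derivation:
  Step 1: S  =>  B B   (applied S -> B B)
  Step 2: B B  =>  B B B   (applied B -> B B)
  Step 3: B B B  =>  b B B   (applied B -> b)
  Step 4: b B B  =>  b B B B   (applied B -> B B)
  Step 5: b B B B  =>  b b B B   (applied B -> b)
  Step 6: b b B B  =>  b b b B   (applied B -> b)
  Step 7: b b b B  =>  b b b B B   (applied B -> B B)
  Step 8: b b b B B  =>  b b b b B   (applied B -> b)
  Step 9: b b b b B  =>  b b b b B B   (applied B -> B B)
  Step 10: b b b b B B  =>  b b b b B B B   (applied B -> B B)
  Step 11: b b b b B B B  =>  b b b b B B B B   (applied B -> B B)
  Step 12: b b b b B B B B  =>  b b b b b B B B   (applied B -> b)
  Step 13: b b b b b B B B  =>  b b b b b b B B   (applied B -> b)
  Step 14: b b b b b b B B  =>  b b b b b b b B   (applied B -> b)
  Step 15: b b b b b b b B  =>  b b b b b b b b   (applied B -> b)
Final yield: b b b b b b b b
Total rewrite steps: 15

15


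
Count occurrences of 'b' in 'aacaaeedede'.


Scanning 'aacaaeedede' for 'b':
  No matches found.
Total occurrences of 'b': 0

0


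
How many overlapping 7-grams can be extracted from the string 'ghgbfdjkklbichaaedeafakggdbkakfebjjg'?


String 'ghgbfdjkklbichaaedeafakggdbkakfebjjg' has length L = 36.
Number of overlapping n-grams = L - n + 1
Substituting: 36 - 7 + 1 = 30

30


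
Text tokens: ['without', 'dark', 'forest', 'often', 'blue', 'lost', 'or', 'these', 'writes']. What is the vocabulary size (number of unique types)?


Listing all tokens and tracking unique types:
  Token 1: 'without' -> NEW (unique so far: 1)
  Token 2: 'dark' -> NEW (unique so far: 2)
  Token 3: 'forest' -> NEW (unique so far: 3)
  Token 4: 'often' -> NEW (unique so far: 4)
  Token 5: 'blue' -> NEW (unique so far: 5)
  Token 6: 'lost' -> NEW (unique so far: 6)
  Token 7: 'or' -> NEW (unique so far: 7)
  Token 8: 'these' -> NEW (unique so far: 8)
  Token 9: 'writes' -> NEW (unique so far: 9)
Unique types: ('blue', 'dark', 'forest', 'lost', 'often', 'or', 'these', 'without', 'writes')
Vocabulary size: 9

9


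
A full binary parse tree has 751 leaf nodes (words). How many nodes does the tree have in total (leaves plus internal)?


Leaf nodes (terminals): 751
Internal nodes = n - 1 = 751 - 1 = 750
Total = leaves + internal = 751 + 750 = 1501

1501


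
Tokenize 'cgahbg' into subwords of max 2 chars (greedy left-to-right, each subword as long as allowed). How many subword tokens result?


'cgahbg' has 6 characters.
Chunking with max size 2:
  Chunk 1: 'cg' (positions 0-1)
  Chunk 2: 'ah' (positions 2-3)
  Chunk 3: 'bg' (positions 4-5)
Total chunks: ceil(6 / 2) = 3

3


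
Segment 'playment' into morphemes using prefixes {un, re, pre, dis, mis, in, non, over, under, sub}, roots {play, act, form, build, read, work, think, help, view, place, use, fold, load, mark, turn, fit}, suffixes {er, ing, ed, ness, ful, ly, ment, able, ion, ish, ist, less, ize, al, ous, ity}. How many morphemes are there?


Segmenting 'playment' against the inventory:
  'play' -> root (morpheme 1)
  'ment' -> suffix (morpheme 2)
Total morphemes: 2

2


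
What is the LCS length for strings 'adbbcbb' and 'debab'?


DP table for LCS of 'adbbcbb' and 'debab':
       d  e  b  a  b
    0  0  0  0  0  0
  a 0  0  0  0  1  1
  d 0  1  1  1  1  1
  b 0  1  1  2  2  2
  b 0  1  1  2  2  3
  c 0  1  1  2  2  3
  b 0  1  1  2  2  3
  b 0  1  1  2  2  3
LCS: 'dbb'
LCS length = 3

3


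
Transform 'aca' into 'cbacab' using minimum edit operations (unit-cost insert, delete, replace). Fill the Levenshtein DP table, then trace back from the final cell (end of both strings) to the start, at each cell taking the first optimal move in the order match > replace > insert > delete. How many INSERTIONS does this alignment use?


Edit distance = 3. Backtracking from cell (3, 6) with preference match > replace > insert > delete,
then listing the resulting alignment 'aca' -> 'cbacab' left to right:
  Step 1: insert 'c' [insertion #1]
  Step 2: insert 'b' [insertion #2]
  Step 3: keep 'a'
  Step 4: keep 'c'
  Step 5: keep 'a'
  Step 6: insert 'b' [insertion #3]
Total insertions: 3

3


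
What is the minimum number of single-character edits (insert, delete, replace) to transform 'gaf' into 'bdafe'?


Building DP table for s1='gaf' (len 3) and s2='bdafe' (len 5):
       b  d  a  f  e
    0  1  2  3  4  5
  g 1  1  2  3  4  5
  a 2  2  2  2  3  4
  f 3  3  3  3  2  3
Edit distance = dp[3][5] = 3

3


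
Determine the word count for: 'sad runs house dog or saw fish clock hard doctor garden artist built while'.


Counting words by splitting on spaces:
  Word 1: 'sad'
  Word 2: 'runs'
  Word 3: 'house'
  Word 4: 'dog'
  Word 5: 'or'
  Word 6: 'saw'
  Word 7: 'fish'
  Word 8: 'clock'
  Word 9: 'hard'
  Word 10: 'doctor'
  Word 11: 'garden'
  Word 12: 'artist'
  Word 13: 'built'
  Word 14: 'while'
Total words: 14

14


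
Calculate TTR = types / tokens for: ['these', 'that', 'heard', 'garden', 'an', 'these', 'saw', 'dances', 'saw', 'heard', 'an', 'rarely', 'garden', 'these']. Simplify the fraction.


Tokens: 14
Unique types: ('an', 'dances', 'garden', 'heard', 'rarely', 'saw', 'that', 'these') = 8
TTR = 8/14
Simplify: divide both by 2 -> 4/7
TTR = 4/7

4/7


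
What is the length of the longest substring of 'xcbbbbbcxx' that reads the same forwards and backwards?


Scanning 'xcbbbbbcxx' for palindromic substrings.
Substring at positions 0-8: 'xcbbbbbcx'.
Check: reverse('xcbbbbbcx') = 'xcbbbbbcx' -> palindrome confirmed.
Neighbouring characters ('-' / 'x') break symmetry, so it cannot extend further.
No longer palindromic substring exists; longest length = 9

9


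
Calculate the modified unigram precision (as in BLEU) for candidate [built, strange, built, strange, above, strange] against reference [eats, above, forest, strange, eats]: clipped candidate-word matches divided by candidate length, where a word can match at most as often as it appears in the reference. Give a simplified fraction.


Reference word counts: {'above': 1, 'eats': 2, 'forest': 1, 'strange': 1}
Checking each candidate word (with clipping):
  'built' -> not in reference -> no match (matches: 0)
  'strange' -> in reference (ref count 1, used 1/1) -> match (matches: 1)
  'built' -> not in reference -> no match (matches: 1)
  'strange' -> ref count 1 already used up (1/1) -> clipped, no match (matches: 1)
  'above' -> in reference (ref count 1, used 1/1) -> match (matches: 2)
  'strange' -> ref count 1 already used up (1/1) -> clipped, no match (matches: 2)
Clipped matches: 2, Candidate length: 6
Precision = 2/6 = 1/3

1/3


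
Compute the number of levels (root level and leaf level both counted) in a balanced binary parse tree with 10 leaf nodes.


In a balanced binary tree with n leaves the deepest leaf is ceil(log2(n)) edges below the root,
so counting node levels inclusive of root and leaves gives ceil(log2(n)) + 1 levels.
log2(10) = 3.3219
ceil(3.3219) = 4
levels = 4 + 1 = 5

5


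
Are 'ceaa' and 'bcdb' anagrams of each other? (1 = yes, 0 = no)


Sort characters of 'ceaa': 'aace'
Sort characters of 'bcdb': 'bbcd'
Sorted forms differ -> they are NOT anagrams
Result: 0

0


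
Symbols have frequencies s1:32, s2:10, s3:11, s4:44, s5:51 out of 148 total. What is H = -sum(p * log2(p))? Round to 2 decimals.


Computing entropy H = -sum(p_i * log2(p_i)):
  s1: p = 32/148 = 0.2162, -p*log2(p) = 0.4777
  s2: p = 10/148 = 0.0676, -p*log2(p) = 0.2627
  s3: p = 11/148 = 0.0743, -p*log2(p) = 0.2787
  s4: p = 44/148 = 0.2973, -p*log2(p) = 0.5203
  s5: p = 51/148 = 0.3446, -p*log2(p) = 0.5297
H = sum of terms = 2.0691
Rounded to 2 decimals: 2.07

2.07


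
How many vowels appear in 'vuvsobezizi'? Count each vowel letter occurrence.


Scanning each character of 'vuvsobezizi':
  Position 1: 'v' -> consonant (running count: 0)
  Position 2: 'u' -> vowel (running count: 1)
  Position 3: 'v' -> consonant (running count: 1)
  Position 4: 's' -> consonant (running count: 1)
  Position 5: 'o' -> vowel (running count: 2)
  Position 6: 'b' -> consonant (running count: 2)
  Position 7: 'e' -> vowel (running count: 3)
  Position 8: 'z' -> consonant (running count: 3)
  Position 9: 'i' -> vowel (running count: 4)
  Position 10: 'z' -> consonant (running count: 4)
  Position 11: 'i' -> vowel (running count: 5)
Total vowels: 5

5


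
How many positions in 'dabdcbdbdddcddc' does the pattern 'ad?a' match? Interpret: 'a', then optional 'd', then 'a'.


Pattern: ad?a means 'a', then optional 'd', then 'a'.
Scanning 'dabdcbdbdddcddc' position-by-position:
  Pos 0: window 'dab' -> no
  Pos 1: window 'abd' -> no
  Pos 2: window 'bdc' -> no
  Pos 3: window 'dcb' -> no
  Pos 4: window 'cbd' -> no
  Pos 5: window 'bdb' -> no
  Pos 6: window 'dbd' -> no
  Pos 7: window 'bdd' -> no
  Pos 8: window 'ddd' -> no
  Pos 9: window 'ddc' -> no
  Pos 10: window 'dcd' -> no
  Pos 11: window 'cdd' -> no
  Pos 12: window 'ddc' -> no
  Pos 13: window 'dc' -> no
  Pos 14: window 'c' -> no
Total matches: 0

0


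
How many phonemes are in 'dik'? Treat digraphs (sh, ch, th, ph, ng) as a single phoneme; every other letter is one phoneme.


Parsing 'dik' greedily, digraphs first:
  'd' -> consonant phoneme (phonemes so far: 1)
  'i' -> vowel phoneme (phonemes so far: 2)
  'k' -> consonant phoneme (phonemes so far: 3)
Total phonemes: 3

3


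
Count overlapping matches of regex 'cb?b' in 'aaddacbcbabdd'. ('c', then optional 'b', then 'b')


Pattern: cb?b means 'c', then optional 'b', then 'b'.
Scanning 'aaddacbcbabdd' position-by-position:
  Pos 0: window 'aad' -> no
  Pos 1: window 'add' -> no
  Pos 2: window 'dda' -> no
  Pos 3: window 'dac' -> no
  Pos 4: window 'acb' -> no
  Pos 5: window 'cbc' -> MATCH
  Pos 6: window 'bcb' -> no
  Pos 7: window 'cba' -> MATCH
  Pos 8: window 'bab' -> no
  Pos 9: window 'abd' -> no
  Pos 10: window 'bdd' -> no
  Pos 11: window 'dd' -> no
  Pos 12: window 'd' -> no
Total matches: 2

2


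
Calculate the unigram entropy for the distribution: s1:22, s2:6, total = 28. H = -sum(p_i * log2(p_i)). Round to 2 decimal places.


Computing entropy H = -sum(p_i * log2(p_i)):
  s1: p = 22/28 = 0.7857, -p*log2(p) = 0.2734
  s2: p = 6/28 = 0.2143, -p*log2(p) = 0.4762
H = sum of terms = 0.7496
Rounded to 2 decimals: 0.75

0.75


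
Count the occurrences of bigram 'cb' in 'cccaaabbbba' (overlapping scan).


Scanning 'cccaaabbbba' for bigram 'cb':
  Position 0: 'cc' -> no
  Position 1: 'cc' -> no
  Position 2: 'ca' -> no
  Position 3: 'aa' -> no
  Position 4: 'aa' -> no
  Position 5: 'ab' -> no
  Position 6: 'bb' -> no
  Position 7: 'bb' -> no
  Position 8: 'bb' -> no
  Position 9: 'ba' -> no
Total matches: 0

0


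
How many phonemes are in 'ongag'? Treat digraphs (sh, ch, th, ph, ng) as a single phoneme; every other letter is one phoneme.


Parsing 'ongag' greedily, digraphs first:
  'o' -> vowel phoneme (phonemes so far: 1)
  'ng' -> digraph (1 consonant phoneme) (phonemes so far: 2)
  'a' -> vowel phoneme (phonemes so far: 3)
  'g' -> consonant phoneme (phonemes so far: 4)
Total phonemes: 4

4


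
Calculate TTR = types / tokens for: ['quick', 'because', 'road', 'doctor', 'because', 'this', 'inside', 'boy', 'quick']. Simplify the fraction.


Tokens: 9
Unique types: ('because', 'boy', 'doctor', 'inside', 'quick', 'road', 'this') = 7
TTR = 7/9
Already in lowest terms.

7/9


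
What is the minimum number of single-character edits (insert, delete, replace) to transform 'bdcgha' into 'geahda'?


Building DP table for s1='bdcgha' (len 6) and s2='geahda' (len 6):
       g  e  a  h  d  a
    0  1  2  3  4  5  6
  b 1  1  2  3  4  5  6
  d 2  2  2  3  4  4  5
  c 3  3  3  3  4  5  5
  g 4  3  4  4  4  5  6
  h 5  4  4  5  4  5  6
  a 6  5  5  4  5  5  5
Edit distance = dp[6][6] = 5

5


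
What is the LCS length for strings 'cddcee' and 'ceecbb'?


DP table for LCS of 'cddcee' and 'ceecbb':
       c  e  e  c  b  b
    0  0  0  0  0  0  0
  c 0  1  1  1  1  1  1
  d 0  1  1  1  1  1  1
  d 0  1  1  1  1  1  1
  c 0  1  1  1  2  2  2
  e 0  1  2  2  2  2  2
  e 0  1  2  3  3  3  3
LCS: 'cee'
LCS length = 3

3


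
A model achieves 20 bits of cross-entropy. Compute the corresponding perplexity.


Perplexity formula: PP = 2^H
H = 20
PP = 2^20
PP = 2^20 = 1048576

1048576


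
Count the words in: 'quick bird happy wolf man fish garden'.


Counting words by splitting on spaces:
  Word 1: 'quick'
  Word 2: 'bird'
  Word 3: 'happy'
  Word 4: 'wolf'
  Word 5: 'man'
  Word 6: 'fish'
  Word 7: 'garden'
Total words: 7

7


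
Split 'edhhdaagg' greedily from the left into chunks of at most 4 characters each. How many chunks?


'edhhdaagg' has 9 characters.
Chunking with max size 4:
  Chunk 1: 'edhh' (positions 0-3)
  Chunk 2: 'daag' (positions 4-7)
  Chunk 3: 'g' (positions 8-8)
Total chunks: ceil(9 / 4) = 3

3


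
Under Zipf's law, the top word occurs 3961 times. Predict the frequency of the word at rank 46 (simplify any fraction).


Zipf's law: freq(rank) = f1 / rank
f1 = 3961, rank = 46
freq = 3961 / 46
GCD(3961, 46) = 1
Simplified: 3961/46

3961/46


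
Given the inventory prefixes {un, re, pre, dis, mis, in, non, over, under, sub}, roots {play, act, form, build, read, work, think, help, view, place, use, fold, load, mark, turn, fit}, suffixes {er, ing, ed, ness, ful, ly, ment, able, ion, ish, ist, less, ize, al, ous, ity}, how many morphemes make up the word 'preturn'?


Segmenting 'preturn' against the inventory:
  'pre' -> prefix (morpheme 1)
  'turn' -> root (morpheme 2)
Total morphemes: 2

2
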